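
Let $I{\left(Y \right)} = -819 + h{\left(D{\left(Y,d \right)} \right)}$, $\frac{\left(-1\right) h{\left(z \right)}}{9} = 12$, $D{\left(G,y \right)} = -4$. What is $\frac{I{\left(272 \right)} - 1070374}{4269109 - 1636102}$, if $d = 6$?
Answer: $- \frac{1071301}{2633007} \approx -0.40687$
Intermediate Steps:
$h{\left(z \right)} = -108$ ($h{\left(z \right)} = \left(-9\right) 12 = -108$)
$I{\left(Y \right)} = -927$ ($I{\left(Y \right)} = -819 - 108 = -927$)
$\frac{I{\left(272 \right)} - 1070374}{4269109 - 1636102} = \frac{-927 - 1070374}{4269109 - 1636102} = - \frac{1071301}{2633007}$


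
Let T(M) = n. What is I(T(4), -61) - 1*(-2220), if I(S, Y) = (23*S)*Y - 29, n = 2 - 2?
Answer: 2191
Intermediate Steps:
n = 0
T(M) = 0
I(S, Y) = -29 + 23*S*Y (I(S, Y) = 23*S*Y - 29 = -29 + 23*S*Y)
I(T(4), -61) - 1*(-2220) = (-29 + 23*0*(-61)) - 1*(-2220) = (-29 + 0) + 2220 = -29 + 2220 = 2191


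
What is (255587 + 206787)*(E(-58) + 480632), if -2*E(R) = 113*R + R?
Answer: 223760348812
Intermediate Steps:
E(R) = -57*R (E(R) = -(113*R + R)/2 = -57*R)
(255587 + 206787)*(E(-58) + 480632) = (255587 + 206787)*(-57*(-58) + 480632) = 462374*(3306 + 480632) = 462374*483938 = 223760348812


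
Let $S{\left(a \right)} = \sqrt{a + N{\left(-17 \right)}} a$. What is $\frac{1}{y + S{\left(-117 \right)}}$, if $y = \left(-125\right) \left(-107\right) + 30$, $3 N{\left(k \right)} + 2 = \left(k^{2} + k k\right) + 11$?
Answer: $\frac{13405}{178617157} + \frac{78 \sqrt{177}}{178617157} \approx 8.0859 \cdot 10^{-5}$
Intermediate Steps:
$N{\left(k \right)} = 3 + \frac{2 k^{2}}{3}$ ($N{\left(k \right)} = - \frac{2}{3} + \frac{\left(k^{2} + k k\right) + 11}{3} = - \frac{2}{3} + \frac{\left(k^{2} + k^{2}\right) + 11}{3} = - \frac{2}{3} + \frac{2 k^{2} + 11}{3} = - \frac{2}{3} + \frac{11 + 2 k^{2}}{3} = - \frac{2}{3} + \left(\frac{11}{3} + \frac{2 k^{2}}{3}\right) = 3 + \frac{2 k^{2}}{3}$)
$y = 13405$ ($y = 13375 + 30 = 13405$)
$S{\left(a \right)} = a \sqrt{\frac{587}{3} + a}$ ($S{\left(a \right)} = \sqrt{a + \left(3 + \frac{2 \left(-17\right)^{2}}{3}\right)} a = \sqrt{a + \left(3 + \frac{2}{3} \cdot 289\right)} a = \sqrt{a + \left(3 + \frac{578}{3}\right)} a = \sqrt{a + \frac{587}{3}} a = \sqrt{\frac{587}{3} + a} a = a \sqrt{\frac{587}{3} + a}$)
$\frac{1}{y + S{\left(-117 \right)}} = \frac{1}{13405 + \frac{1}{3} \left(-117\right) \sqrt{1761 + 9 \left(-117\right)}} = \frac{1}{13405 + \frac{1}{3} \left(-117\right) \sqrt{1761 - 1053}} = \frac{1}{13405 + \frac{1}{3} \left(-117\right) \sqrt{708}} = \frac{1}{13405 + \frac{1}{3} \left(-117\right) 2 \sqrt{177}} = \frac{1}{13405 - 78 \sqrt{177}}$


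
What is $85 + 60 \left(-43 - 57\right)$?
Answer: $-5915$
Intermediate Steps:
$85 + 60 \left(-43 - 57\right) = 85 + 60 \left(-100\right) = 85 - 6000 = -5915$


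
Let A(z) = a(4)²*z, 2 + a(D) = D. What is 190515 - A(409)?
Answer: 188879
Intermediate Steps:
a(D) = -2 + D
A(z) = 4*z (A(z) = (-2 + 4)²*z = 2²*z = 4*z)
190515 - A(409) = 190515 - 4*409 = 190515 - 1*1636 = 190515 - 1636 = 188879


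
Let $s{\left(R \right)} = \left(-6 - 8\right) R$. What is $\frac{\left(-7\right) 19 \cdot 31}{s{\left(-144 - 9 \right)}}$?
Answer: $- \frac{589}{306} \approx -1.9248$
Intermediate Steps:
$s{\left(R \right)} = - 14 R$
$\frac{\left(-7\right) 19 \cdot 31}{s{\left(-144 - 9 \right)}} = \frac{\left(-7\right) 19 \cdot 31}{\left(-14\right) \left(-144 - 9\right)} = \frac{\left(-133\right) 31}{\left(-14\right) \left(-144 - 9\right)} = - \frac{4123}{\left(-14\right) \left(-153\right)} = - \frac{4123}{2142} = \left(-4123\right) \frac{1}{2142} = - \frac{589}{306}$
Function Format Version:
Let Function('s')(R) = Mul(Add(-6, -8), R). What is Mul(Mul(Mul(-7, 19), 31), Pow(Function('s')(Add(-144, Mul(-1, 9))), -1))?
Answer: Rational(-589, 306) ≈ -1.9248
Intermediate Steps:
Function('s')(R) = Mul(-14, R)
Mul(Mul(Mul(-7, 19), 31), Pow(Function('s')(Add(-144, Mul(-1, 9))), -1)) = Mul(Mul(Mul(-7, 19), 31), Pow(Mul(-14, Add(-144, Mul(-1, 9))), -1)) = Mul(Mul(-133, 31), Pow(Mul(-14, Add(-144, -9)), -1)) = Mul(-4123, Pow(Mul(-14, -153), -1)) = Mul(-4123, Pow(2142, -1)) = Mul(-4123, Rational(1, 2142)) = Rational(-589, 306)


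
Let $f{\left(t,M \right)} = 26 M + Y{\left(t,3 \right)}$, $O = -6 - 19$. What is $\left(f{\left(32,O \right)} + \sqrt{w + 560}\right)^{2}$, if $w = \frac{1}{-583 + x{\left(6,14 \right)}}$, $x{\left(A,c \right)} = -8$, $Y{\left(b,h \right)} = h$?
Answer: $\frac{\left(382377 - \sqrt{195596769}\right)^{2}}{349281} \approx 3.8855 \cdot 10^{5}$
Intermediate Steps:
$w = - \frac{1}{591}$ ($w = \frac{1}{-583 - 8} = \frac{1}{-591} = - \frac{1}{591} \approx -0.001692$)
$O = -25$
$f{\left(t,M \right)} = 3 + 26 M$ ($f{\left(t,M \right)} = 26 M + 3 = 3 + 26 M$)
$\left(f{\left(32,O \right)} + \sqrt{w + 560}\right)^{2} = \left(\left(3 + 26 \left(-25\right)\right) + \sqrt{- \frac{1}{591} + 560}\right)^{2} = \left(\left(3 - 650\right) + \sqrt{\frac{330959}{591}}\right)^{2} = \left(-647 + \frac{\sqrt{195596769}}{591}\right)^{2}$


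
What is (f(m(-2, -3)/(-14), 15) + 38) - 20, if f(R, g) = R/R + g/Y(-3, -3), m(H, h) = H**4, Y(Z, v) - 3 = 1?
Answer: 91/4 ≈ 22.750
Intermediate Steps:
Y(Z, v) = 4 (Y(Z, v) = 3 + 1 = 4)
f(R, g) = 1 + g/4 (f(R, g) = R/R + g/4 = 1 + g*(1/4) = 1 + g/4)
(f(m(-2, -3)/(-14), 15) + 38) - 20 = ((1 + (1/4)*15) + 38) - 20 = ((1 + 15/4) + 38) - 20 = (19/4 + 38) - 20 = 171/4 - 20 = 91/4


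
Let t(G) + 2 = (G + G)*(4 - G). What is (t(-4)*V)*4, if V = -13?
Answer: 3432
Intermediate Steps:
t(G) = -2 + 2*G*(4 - G) (t(G) = -2 + (G + G)*(4 - G) = -2 + (2*G)*(4 - G) = -2 + 2*G*(4 - G))
(t(-4)*V)*4 = ((-2 - 2*(-4)² + 8*(-4))*(-13))*4 = ((-2 - 2*16 - 32)*(-13))*4 = ((-2 - 32 - 32)*(-13))*4 = -66*(-13)*4 = 858*4 = 3432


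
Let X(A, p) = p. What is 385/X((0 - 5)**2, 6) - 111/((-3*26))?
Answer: 2558/39 ≈ 65.590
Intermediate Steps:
385/X((0 - 5)**2, 6) - 111/((-3*26)) = 385/6 - 111/((-3*26)) = 385*(1/6) - 111/(-78) = 385/6 - 111*(-1/78) = 385/6 + 37/26 = 2558/39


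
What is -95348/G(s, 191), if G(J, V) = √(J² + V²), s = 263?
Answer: -47674*√4226/10565 ≈ -293.34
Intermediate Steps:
-95348/G(s, 191) = -95348/√(263² + 191²) = -95348/√(69169 + 36481) = -95348*√4226/21130 = -47674*√4226/10565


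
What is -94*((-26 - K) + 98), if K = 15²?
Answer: 14382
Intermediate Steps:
K = 225
-94*((-26 - K) + 98) = -94*((-26 - 1*225) + 98) = -94*((-26 - 225) + 98) = -94*(-251 + 98) = -94*(-153) = 14382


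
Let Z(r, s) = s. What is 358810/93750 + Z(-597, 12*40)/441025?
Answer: 633156721/165384375 ≈ 3.8284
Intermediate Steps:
358810/93750 + Z(-597, 12*40)/441025 = 358810/93750 + (12*40)/441025 = 358810*(1/93750) + 480*(1/441025) = 35881/9375 + 96/88205 = 633156721/165384375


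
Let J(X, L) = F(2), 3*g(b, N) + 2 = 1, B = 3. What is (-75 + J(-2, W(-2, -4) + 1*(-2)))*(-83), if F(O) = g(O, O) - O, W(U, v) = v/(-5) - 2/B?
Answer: 19256/3 ≈ 6418.7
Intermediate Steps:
g(b, N) = -⅓ (g(b, N) = -⅔ + (⅓)*1 = -⅔ + ⅓ = -⅓)
W(U, v) = -⅔ - v/5 (W(U, v) = v/(-5) - 2/3 = v*(-⅕) - 2*⅓ = -v/5 - ⅔ = -⅔ - v/5)
F(O) = -⅓ - O
J(X, L) = -7/3 (J(X, L) = -⅓ - 1*2 = -⅓ - 2 = -7/3)
(-75 + J(-2, W(-2, -4) + 1*(-2)))*(-83) = (-75 - 7/3)*(-83) = -232/3*(-83) = 19256/3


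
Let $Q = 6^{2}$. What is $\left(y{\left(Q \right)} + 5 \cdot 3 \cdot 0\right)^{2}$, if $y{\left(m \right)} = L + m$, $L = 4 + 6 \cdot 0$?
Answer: $1600$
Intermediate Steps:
$Q = 36$
$L = 4$ ($L = 4 + 0 = 4$)
$y{\left(m \right)} = 4 + m$
$\left(y{\left(Q \right)} + 5 \cdot 3 \cdot 0\right)^{2} = \left(\left(4 + 36\right) + 5 \cdot 3 \cdot 0\right)^{2} = \left(40 + 15 \cdot 0\right)^{2} = \left(40 + 0\right)^{2} = 40^{2} = 1600$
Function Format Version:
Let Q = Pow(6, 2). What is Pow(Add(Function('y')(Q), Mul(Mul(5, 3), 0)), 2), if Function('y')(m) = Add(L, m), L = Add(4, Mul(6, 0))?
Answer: 1600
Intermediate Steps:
Q = 36
L = 4 (L = Add(4, 0) = 4)
Function('y')(m) = Add(4, m)
Pow(Add(Function('y')(Q), Mul(Mul(5, 3), 0)), 2) = Pow(Add(Add(4, 36), Mul(Mul(5, 3), 0)), 2) = Pow(Add(40, Mul(15, 0)), 2) = Pow(Add(40, 0), 2) = Pow(40, 2) = 1600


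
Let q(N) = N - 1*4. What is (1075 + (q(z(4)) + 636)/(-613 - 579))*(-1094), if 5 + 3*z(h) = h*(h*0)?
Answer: -2101743023/1788 ≈ -1.1755e+6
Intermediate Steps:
z(h) = -5/3 (z(h) = -5/3 + (h*(h*0))/3 = -5/3 + (h*0)/3 = -5/3 + (⅓)*0 = -5/3 + 0 = -5/3)
q(N) = -4 + N (q(N) = N - 4 = -4 + N)
(1075 + (q(z(4)) + 636)/(-613 - 579))*(-1094) = (1075 + ((-4 - 5/3) + 636)/(-613 - 579))*(-1094) = (1075 + (-17/3 + 636)/(-1192))*(-1094) = (1075 + (1891/3)*(-1/1192))*(-1094) = (1075 - 1891/3576)*(-1094) = (3842309/3576)*(-1094) = -2101743023/1788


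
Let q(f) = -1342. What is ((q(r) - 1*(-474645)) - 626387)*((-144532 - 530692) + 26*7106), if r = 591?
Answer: 75082803312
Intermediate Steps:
((q(r) - 1*(-474645)) - 626387)*((-144532 - 530692) + 26*7106) = ((-1342 - 1*(-474645)) - 626387)*((-144532 - 530692) + 26*7106) = ((-1342 + 474645) - 626387)*(-675224 + 184756) = (473303 - 626387)*(-490468) = -153084*(-490468) = 75082803312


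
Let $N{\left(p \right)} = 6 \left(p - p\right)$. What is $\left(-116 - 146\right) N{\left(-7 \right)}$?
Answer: $0$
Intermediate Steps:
$N{\left(p \right)} = 0$ ($N{\left(p \right)} = 6 \cdot 0 = 0$)
$\left(-116 - 146\right) N{\left(-7 \right)} = \left(-116 - 146\right) 0 = \left(-262\right) 0 = 0$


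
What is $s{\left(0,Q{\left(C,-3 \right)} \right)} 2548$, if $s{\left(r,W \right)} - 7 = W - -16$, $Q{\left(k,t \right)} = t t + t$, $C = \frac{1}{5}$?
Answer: $73892$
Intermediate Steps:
$C = \frac{1}{5} \approx 0.2$
$Q{\left(k,t \right)} = t + t^{2}$ ($Q{\left(k,t \right)} = t^{2} + t = t + t^{2}$)
$s{\left(r,W \right)} = 23 + W$ ($s{\left(r,W \right)} = 7 + \left(W - -16\right) = 7 + \left(W + 16\right) = 7 + \left(16 + W\right) = 23 + W$)
$s{\left(0,Q{\left(C,-3 \right)} \right)} 2548 = \left(23 - 3 \left(1 - 3\right)\right) 2548 = \left(23 - -6\right) 2548 = \left(23 + 6\right) 2548 = 29 \cdot 2548 = 73892$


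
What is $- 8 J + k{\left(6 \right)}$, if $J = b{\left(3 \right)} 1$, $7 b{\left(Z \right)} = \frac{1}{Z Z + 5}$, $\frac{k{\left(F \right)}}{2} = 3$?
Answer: $\frac{290}{49} \approx 5.9184$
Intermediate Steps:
$k{\left(F \right)} = 6$ ($k{\left(F \right)} = 2 \cdot 3 = 6$)
$b{\left(Z \right)} = \frac{1}{7 \left(5 + Z^{2}\right)}$ ($b{\left(Z \right)} = \frac{1}{7 \left(Z Z + 5\right)} = \frac{1}{7 \left(Z^{2} + 5\right)} = \frac{1}{7 \left(5 + Z^{2}\right)}$)
$J = \frac{1}{98}$ ($J = \frac{1}{7 \left(5 + 3^{2}\right)} 1 = \frac{1}{7 \left(5 + 9\right)} 1 = \frac{1}{7 \cdot 14} \cdot 1 = \frac{1}{7} \cdot \frac{1}{14} \cdot 1 = \frac{1}{98} \cdot 1 = \frac{1}{98} \approx 0.010204$)
$- 8 J + k{\left(6 \right)} = \left(-8\right) \frac{1}{98} + 6 = - \frac{4}{49} + 6 = \frac{290}{49}$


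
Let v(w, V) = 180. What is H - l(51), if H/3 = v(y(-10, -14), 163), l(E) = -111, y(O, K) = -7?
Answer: 651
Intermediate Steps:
H = 540 (H = 3*180 = 540)
H - l(51) = 540 - 1*(-111) = 540 + 111 = 651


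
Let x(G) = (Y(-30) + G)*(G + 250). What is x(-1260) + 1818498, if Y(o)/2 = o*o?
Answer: 1273098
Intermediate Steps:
Y(o) = 2*o² (Y(o) = 2*(o*o) = 2*o²)
x(G) = (250 + G)*(1800 + G) (x(G) = (2*(-30)² + G)*(G + 250) = (2*900 + G)*(250 + G) = (1800 + G)*(250 + G) = (250 + G)*(1800 + G))
x(-1260) + 1818498 = (450000 + (-1260)² + 2050*(-1260)) + 1818498 = (450000 + 1587600 - 2583000) + 1818498 = -545400 + 1818498 = 1273098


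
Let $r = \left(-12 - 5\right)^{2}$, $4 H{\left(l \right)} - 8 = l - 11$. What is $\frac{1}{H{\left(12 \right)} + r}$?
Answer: $\frac{4}{1165} \approx 0.0034335$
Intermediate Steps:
$H{\left(l \right)} = - \frac{3}{4} + \frac{l}{4}$ ($H{\left(l \right)} = 2 + \frac{l - 11}{4} = 2 + \frac{-11 + l}{4} = 2 + \left(- \frac{11}{4} + \frac{l}{4}\right) = - \frac{3}{4} + \frac{l}{4}$)
$r = 289$ ($r = \left(-17\right)^{2} = 289$)
$\frac{1}{H{\left(12 \right)} + r} = \frac{1}{\left(- \frac{3}{4} + \frac{1}{4} \cdot 12\right) + 289} = \frac{1}{\left(- \frac{3}{4} + 3\right) + 289} = \frac{1}{\frac{9}{4} + 289} = \frac{1}{\frac{1165}{4}} = \frac{4}{1165}$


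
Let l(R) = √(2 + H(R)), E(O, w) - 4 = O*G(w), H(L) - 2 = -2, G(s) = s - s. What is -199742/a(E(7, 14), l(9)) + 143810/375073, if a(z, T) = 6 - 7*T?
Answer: 224757951608/11627263 + 699097*√2/31 ≈ 51223.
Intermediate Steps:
G(s) = 0
H(L) = 0 (H(L) = 2 - 2 = 0)
E(O, w) = 4 (E(O, w) = 4 + O*0 = 4 + 0 = 4)
l(R) = √2 (l(R) = √(2 + 0) = √2)
-199742/a(E(7, 14), l(9)) + 143810/375073 = -199742/(6 - 7*√2) + 143810/375073 = 143810/375073 - 199742/(6 - 7*√2)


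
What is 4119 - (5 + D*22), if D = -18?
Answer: 4510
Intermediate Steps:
4119 - (5 + D*22) = 4119 - (5 - 18*22) = 4119 - (5 - 396) = 4119 - 1*(-391) = 4119 + 391 = 4510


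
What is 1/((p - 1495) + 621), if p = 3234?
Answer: 1/2360 ≈ 0.00042373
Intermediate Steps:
1/((p - 1495) + 621) = 1/((3234 - 1495) + 621) = 1/(1739 + 621) = 1/2360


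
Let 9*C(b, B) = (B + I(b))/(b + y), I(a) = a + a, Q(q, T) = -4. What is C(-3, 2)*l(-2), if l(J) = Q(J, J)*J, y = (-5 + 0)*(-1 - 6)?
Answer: -⅑ ≈ -0.11111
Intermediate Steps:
I(a) = 2*a
y = 35 (y = -5*(-7) = 35)
l(J) = -4*J
C(b, B) = (B + 2*b)/(9*(35 + b)) (C(b, B) = ((B + 2*b)/(b + 35))/9 = ((B + 2*b)/(35 + b))/9 = (B + 2*b)/(9*(35 + b)))
C(-3, 2)*l(-2) = ((2 + 2*(-3))/(9*(35 - 3)))*(-4*(-2)) = ((⅑)*(2 - 6)/32)*8 = ((⅑)*(1/32)*(-4))*8 = -1/72*8 = -⅑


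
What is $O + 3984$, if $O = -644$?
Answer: $3340$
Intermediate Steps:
$O + 3984 = -644 + 3984 = 3340$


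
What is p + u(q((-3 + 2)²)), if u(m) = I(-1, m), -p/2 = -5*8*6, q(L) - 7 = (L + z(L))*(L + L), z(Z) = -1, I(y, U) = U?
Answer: 487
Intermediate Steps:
q(L) = 7 + 2*L*(-1 + L) (q(L) = 7 + (L - 1)*(L + L) = 7 + (-1 + L)*(2*L) = 7 + 2*L*(-1 + L))
p = 480 (p = -2*(-5*8)*6 = -(-80)*6 = -2*(-240) = 480)
u(m) = m
p + u(q((-3 + 2)²)) = 480 + (7 - 2*(-3 + 2)² + 2*((-3 + 2)²)²) = 480 + (7 - 2*(-1)² + 2*((-1)²)²) = 480 + (7 - 2*1 + 2*1²) = 480 + (7 - 2 + 2*1) = 480 + (7 - 2 + 2) = 480 + 7 = 487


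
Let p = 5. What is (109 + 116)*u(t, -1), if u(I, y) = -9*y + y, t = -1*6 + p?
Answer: 1800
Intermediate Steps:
t = -1 (t = -1*6 + 5 = -6 + 5 = -1)
u(I, y) = -8*y
(109 + 116)*u(t, -1) = (109 + 116)*(-8*(-1)) = 225*8 = 1800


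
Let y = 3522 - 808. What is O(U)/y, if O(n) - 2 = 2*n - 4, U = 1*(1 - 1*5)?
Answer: -5/1357 ≈ -0.0036846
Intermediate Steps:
y = 2714
U = -4 (U = 1*(1 - 5) = 1*(-4) = -4)
O(n) = -2 + 2*n (O(n) = 2 + (2*n - 4) = 2 + (-4 + 2*n) = -2 + 2*n)
O(U)/y = (-2 + 2*(-4))/2714 = (-2 - 8)*(1/2714) = -10*1/2714 = -5/1357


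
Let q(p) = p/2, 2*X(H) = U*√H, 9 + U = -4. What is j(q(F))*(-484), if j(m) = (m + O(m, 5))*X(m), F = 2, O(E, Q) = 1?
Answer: 6292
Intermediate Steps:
U = -13 (U = -9 - 4 = -13)
X(H) = -13*√H/2 (X(H) = (-13*√H)/2 = -13*√H/2)
q(p) = p/2 (q(p) = p*(½) = p/2)
j(m) = -13*√m*(1 + m)/2 (j(m) = (m + 1)*(-13*√m/2) = (1 + m)*(-13*√m/2) = -13*√m*(1 + m)/2)
j(q(F))*(-484) = (13*√((½)*2)*(-1 - 2/2)/2)*(-484) = (13*√1*(-1 - 1*1)/2)*(-484) = ((13/2)*1*(-1 - 1))*(-484) = ((13/2)*1*(-2))*(-484) = -13*(-484) = 6292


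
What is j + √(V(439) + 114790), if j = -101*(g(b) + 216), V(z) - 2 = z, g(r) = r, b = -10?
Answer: -20806 + √115231 ≈ -20467.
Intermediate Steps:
V(z) = 2 + z
j = -20806 (j = -101*(-10 + 216) = -101*206 = -20806)
j + √(V(439) + 114790) = -20806 + √((2 + 439) + 114790) = -20806 + √(441 + 114790) = -20806 + √115231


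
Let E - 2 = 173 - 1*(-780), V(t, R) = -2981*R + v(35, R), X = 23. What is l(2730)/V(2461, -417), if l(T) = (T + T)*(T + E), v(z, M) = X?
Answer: 201201/12431 ≈ 16.185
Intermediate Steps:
v(z, M) = 23
V(t, R) = 23 - 2981*R (V(t, R) = -2981*R + 23 = 23 - 2981*R)
E = 955 (E = 2 + (173 - 1*(-780)) = 2 + (173 + 780) = 2 + 953 = 955)
l(T) = 2*T*(955 + T) (l(T) = (T + T)*(T + 955) = (2*T)*(955 + T) = 2*T*(955 + T))
l(2730)/V(2461, -417) = (2*2730*(955 + 2730))/(23 - 2981*(-417)) = (2*2730*3685)/(23 + 1243077) = 20120100/1243100 = 20120100*(1/1243100) = 201201/12431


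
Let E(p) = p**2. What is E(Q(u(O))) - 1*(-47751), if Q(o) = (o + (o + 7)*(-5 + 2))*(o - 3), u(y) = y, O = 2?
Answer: 48376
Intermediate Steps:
Q(o) = (-21 - 2*o)*(-3 + o) (Q(o) = (o + (7 + o)*(-3))*(-3 + o) = (o + (-21 - 3*o))*(-3 + o) = (-21 - 2*o)*(-3 + o))
E(Q(u(O))) - 1*(-47751) = (63 - 15*2 - 2*2**2)**2 - 1*(-47751) = (63 - 30 - 2*4)**2 + 47751 = (63 - 30 - 8)**2 + 47751 = 25**2 + 47751 = 625 + 47751 = 48376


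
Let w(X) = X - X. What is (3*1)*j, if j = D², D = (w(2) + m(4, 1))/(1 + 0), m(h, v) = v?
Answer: 3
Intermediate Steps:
w(X) = 0
D = 1 (D = (0 + 1)/(1 + 0) = 1/1 = 1*1 = 1)
j = 1 (j = 1² = 1)
(3*1)*j = (3*1)*1 = 3*1 = 3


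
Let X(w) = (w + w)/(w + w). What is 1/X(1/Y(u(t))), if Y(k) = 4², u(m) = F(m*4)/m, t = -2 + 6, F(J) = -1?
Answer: 1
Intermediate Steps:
t = 4
u(m) = -1/m
Y(k) = 16
X(w) = 1 (X(w) = (2*w)/((2*w)) = (2*w)*(1/(2*w)) = 1)
1/X(1/Y(u(t))) = 1/1 = 1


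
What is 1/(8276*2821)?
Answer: 1/23346596 ≈ 4.2833e-8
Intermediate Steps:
1/(8276*2821) = (1/8276)*(1/2821) = 1/23346596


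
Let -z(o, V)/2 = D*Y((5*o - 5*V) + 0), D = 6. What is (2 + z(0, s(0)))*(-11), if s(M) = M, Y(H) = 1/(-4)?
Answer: -55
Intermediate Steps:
Y(H) = -¼
z(o, V) = 3 (z(o, V) = -12*(-1)/4 = -2*(-3/2) = 3)
(2 + z(0, s(0)))*(-11) = (2 + 3)*(-11) = 5*(-11) = -55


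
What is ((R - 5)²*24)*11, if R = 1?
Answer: 4224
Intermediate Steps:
((R - 5)²*24)*11 = ((1 - 5)²*24)*11 = ((-4)²*24)*11 = (16*24)*11 = 384*11 = 4224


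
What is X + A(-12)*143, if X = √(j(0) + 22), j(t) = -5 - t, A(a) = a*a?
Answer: 20592 + √17 ≈ 20596.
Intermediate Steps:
A(a) = a²
X = √17 (X = √((-5 - 1*0) + 22) = √((-5 + 0) + 22) = √(-5 + 22) = √17 ≈ 4.1231)
X + A(-12)*143 = √17 + (-12)²*143 = √17 + 144*143 = √17 + 20592 = 20592 + √17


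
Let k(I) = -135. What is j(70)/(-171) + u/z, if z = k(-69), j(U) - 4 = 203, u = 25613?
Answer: -489752/2565 ≈ -190.94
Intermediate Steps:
j(U) = 207 (j(U) = 4 + 203 = 207)
z = -135
j(70)/(-171) + u/z = 207/(-171) + 25613/(-135) = 207*(-1/171) + 25613*(-1/135) = -23/19 - 25613/135 = -489752/2565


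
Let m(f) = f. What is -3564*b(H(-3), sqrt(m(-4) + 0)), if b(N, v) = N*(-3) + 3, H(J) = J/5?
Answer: -85536/5 ≈ -17107.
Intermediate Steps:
H(J) = J/5 (H(J) = J*(1/5) = J/5)
b(N, v) = 3 - 3*N (b(N, v) = -3*N + 3 = 3 - 3*N)
-3564*b(H(-3), sqrt(m(-4) + 0)) = -3564*(3 - 3*(-3)/5) = -3564*(3 - 3*(-3/5)) = -3564*(3 + 9/5) = -3564*24/5 = -85536/5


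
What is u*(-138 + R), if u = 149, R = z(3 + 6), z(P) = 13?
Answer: -18625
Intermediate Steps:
R = 13
u*(-138 + R) = 149*(-138 + 13) = 149*(-125) = -18625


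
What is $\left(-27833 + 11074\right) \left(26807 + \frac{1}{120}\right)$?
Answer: $- \frac{53911038319}{120} \approx -4.4926 \cdot 10^{8}$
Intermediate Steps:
$\left(-27833 + 11074\right) \left(26807 + \frac{1}{120}\right) = - 16759 \left(26807 + \frac{1}{120}\right) = \left(-16759\right) \frac{3216841}{120} = - \frac{53911038319}{120}$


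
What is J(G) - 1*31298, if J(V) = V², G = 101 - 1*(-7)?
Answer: -19634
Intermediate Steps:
G = 108 (G = 101 + 7 = 108)
J(G) - 1*31298 = 108² - 1*31298 = 11664 - 31298 = -19634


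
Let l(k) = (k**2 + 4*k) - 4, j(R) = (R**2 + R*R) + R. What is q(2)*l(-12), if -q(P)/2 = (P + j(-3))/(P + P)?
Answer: -782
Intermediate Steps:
j(R) = R + 2*R**2 (j(R) = (R**2 + R**2) + R = 2*R**2 + R = R + 2*R**2)
l(k) = -4 + k**2 + 4*k
q(P) = -(15 + P)/P (q(P) = -2*(P - 3*(1 + 2*(-3)))/(P + P) = -2*(P - 3*(1 - 6))/(2*P) = -2*(P - 3*(-5))*1/(2*P) = -2*(P + 15)*1/(2*P) = -2*(15 + P)*1/(2*P) = -(15 + P)/P)
q(2)*l(-12) = ((-15 - 1*2)/2)*(-4 + (-12)**2 + 4*(-12)) = ((-15 - 2)/2)*(-4 + 144 - 48) = ((1/2)*(-17))*92 = -17/2*92 = -782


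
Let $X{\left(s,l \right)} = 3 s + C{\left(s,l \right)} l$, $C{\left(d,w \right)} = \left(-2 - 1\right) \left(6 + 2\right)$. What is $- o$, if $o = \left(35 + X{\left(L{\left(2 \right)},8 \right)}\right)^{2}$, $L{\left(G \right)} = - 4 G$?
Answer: $-32761$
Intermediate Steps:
$C{\left(d,w \right)} = -24$ ($C{\left(d,w \right)} = \left(-3\right) 8 = -24$)
$X{\left(s,l \right)} = - 24 l + 3 s$ ($X{\left(s,l \right)} = 3 s - 24 l = - 24 l + 3 s$)
$o = 32761$ ($o = \left(35 + \left(\left(-24\right) 8 + 3 \left(\left(-4\right) 2\right)\right)\right)^{2} = \left(35 + \left(-192 + 3 \left(-8\right)\right)\right)^{2} = \left(35 - 216\right)^{2} = \left(-181\right)^{2} = 32761$)
$- o = \left(-1\right) 32761 = -32761$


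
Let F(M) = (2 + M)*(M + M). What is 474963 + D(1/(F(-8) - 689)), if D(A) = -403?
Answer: 474560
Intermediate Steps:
F(M) = 2*M*(2 + M) (F(M) = (2 + M)*(2*M) = 2*M*(2 + M))
474963 + D(1/(F(-8) - 689)) = 474963 - 403 = 474560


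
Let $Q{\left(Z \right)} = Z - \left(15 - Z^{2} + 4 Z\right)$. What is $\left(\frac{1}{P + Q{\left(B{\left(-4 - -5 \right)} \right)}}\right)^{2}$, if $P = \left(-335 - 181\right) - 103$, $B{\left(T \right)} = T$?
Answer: $\frac{1}{404496} \approx 2.4722 \cdot 10^{-6}$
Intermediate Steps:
$Q{\left(Z \right)} = -15 + Z^{2} - 3 Z$ ($Q{\left(Z \right)} = Z - \left(15 - Z^{2} + 4 Z\right) = -15 + Z^{2} - 3 Z$)
$P = -619$ ($P = -516 - 103 = -619$)
$\left(\frac{1}{P + Q{\left(B{\left(-4 - -5 \right)} \right)}}\right)^{2} = \left(\frac{1}{-619 - \left(15 - \left(-4 - -5\right)^{2} + 3 \left(-4 - -5\right)\right)}\right)^{2} = \left(\frac{1}{-619 - \left(15 - \left(-4 + 5\right)^{2} + 3 \left(-4 + 5\right)\right)}\right)^{2} = \left(\frac{1}{-619 - \left(18 - 1\right)}\right)^{2} = \left(\frac{1}{-619 - 17}\right)^{2} = \left(\frac{1}{-636}\right)^{2} = \left(- \frac{1}{636}\right)^{2} = \frac{1}{404496}$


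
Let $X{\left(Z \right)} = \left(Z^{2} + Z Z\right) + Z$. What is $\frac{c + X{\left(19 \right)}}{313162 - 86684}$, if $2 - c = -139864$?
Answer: $\frac{140607}{226478} \approx 0.62084$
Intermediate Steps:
$c = 139866$ ($c = 2 - -139864 = 2 + 139864 = 139866$)
$X{\left(Z \right)} = Z + 2 Z^{2}$ ($X{\left(Z \right)} = \left(Z^{2} + Z^{2}\right) + Z = 2 Z^{2} + Z = Z + 2 Z^{2}$)
$\frac{c + X{\left(19 \right)}}{313162 - 86684} = \frac{139866 + 19 \left(1 + 2 \cdot 19\right)}{313162 - 86684} = \frac{139866 + 19 \left(1 + 38\right)}{226478} = \left(139866 + 19 \cdot 39\right) \frac{1}{226478} = \left(139866 + 741\right) \frac{1}{226478} = 140607 \cdot \frac{1}{226478} = \frac{140607}{226478}$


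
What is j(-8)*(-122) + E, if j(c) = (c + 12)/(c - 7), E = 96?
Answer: 1928/15 ≈ 128.53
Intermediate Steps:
j(c) = (12 + c)/(-7 + c)
j(-8)*(-122) + E = ((12 - 8)/(-7 - 8))*(-122) + 96 = (4/(-15))*(-122) + 96 = -1/15*4*(-122) + 96 = -4/15*(-122) + 96 = 488/15 + 96 = 1928/15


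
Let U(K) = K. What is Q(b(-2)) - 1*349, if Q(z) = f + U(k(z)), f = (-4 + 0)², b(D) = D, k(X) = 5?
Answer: -328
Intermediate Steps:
f = 16 (f = (-4)² = 16)
Q(z) = 21 (Q(z) = 16 + 5 = 21)
Q(b(-2)) - 1*349 = 21 - 1*349 = 21 - 349 = -328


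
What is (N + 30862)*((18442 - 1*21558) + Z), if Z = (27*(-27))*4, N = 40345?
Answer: -429520624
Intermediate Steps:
Z = -2916 (Z = -729*4 = -2916)
(N + 30862)*((18442 - 1*21558) + Z) = (40345 + 30862)*((18442 - 1*21558) - 2916) = 71207*((18442 - 21558) - 2916) = 71207*(-3116 - 2916) = 71207*(-6032) = -429520624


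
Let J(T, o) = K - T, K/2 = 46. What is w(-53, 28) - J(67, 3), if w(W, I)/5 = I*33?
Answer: 4595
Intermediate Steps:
K = 92 (K = 2*46 = 92)
J(T, o) = 92 - T
w(W, I) = 165*I (w(W, I) = 5*(I*33) = 5*(33*I) = 165*I)
w(-53, 28) - J(67, 3) = 165*28 - (92 - 1*67) = 4620 - (92 - 67) = 4620 - 1*25 = 4620 - 25 = 4595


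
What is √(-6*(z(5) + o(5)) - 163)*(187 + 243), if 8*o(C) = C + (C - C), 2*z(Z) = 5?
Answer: 215*I*√727 ≈ 5797.0*I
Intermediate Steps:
z(Z) = 5/2 (z(Z) = (½)*5 = 5/2)
o(C) = C/8 (o(C) = (C + (C - C))/8 = (C + 0)/8 = C/8)
√(-6*(z(5) + o(5)) - 163)*(187 + 243) = √(-6*(5/2 + (⅛)*5) - 163)*(187 + 243) = √(-6*(5/2 + 5/8) - 163)*430 = √(-6*25/8 - 163)*430 = √(-75/4 - 163)*430 = √(-727/4)*430 = (I*√727/2)*430 = 215*I*√727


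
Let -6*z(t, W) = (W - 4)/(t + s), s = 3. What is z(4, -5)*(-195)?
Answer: -585/14 ≈ -41.786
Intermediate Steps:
z(t, W) = -(-4 + W)/(6*(3 + t)) (z(t, W) = -(W - 4)/(6*(t + 3)) = -(-4 + W)/(6*(3 + t)))
z(4, -5)*(-195) = ((4 - 1*(-5))/(6*(3 + 4)))*(-195) = ((1/6)*(4 + 5)/7)*(-195) = ((1/6)*(1/7)*9)*(-195) = (3/14)*(-195) = -585/14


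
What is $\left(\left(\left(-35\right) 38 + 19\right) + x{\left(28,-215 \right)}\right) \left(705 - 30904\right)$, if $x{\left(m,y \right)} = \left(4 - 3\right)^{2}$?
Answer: $39560690$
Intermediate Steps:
$x{\left(m,y \right)} = 1$ ($x{\left(m,y \right)} = 1^{2} = 1$)
$\left(\left(\left(-35\right) 38 + 19\right) + x{\left(28,-215 \right)}\right) \left(705 - 30904\right) = \left(\left(\left(-35\right) 38 + 19\right) + 1\right) \left(705 - 30904\right) = \left(\left(-1330 + 19\right) + 1\right) \left(-30199\right) = \left(-1311 + 1\right) \left(-30199\right) = \left(-1310\right) \left(-30199\right) = 39560690$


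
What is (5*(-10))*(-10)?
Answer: 500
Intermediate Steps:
(5*(-10))*(-10) = -50*(-10) = 500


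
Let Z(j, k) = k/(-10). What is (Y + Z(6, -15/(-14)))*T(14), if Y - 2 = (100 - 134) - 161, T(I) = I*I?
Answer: -37849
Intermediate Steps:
T(I) = I²
Y = -193 (Y = 2 + ((100 - 134) - 161) = 2 + (-34 - 161) = 2 - 195 = -193)
Z(j, k) = -k/10 (Z(j, k) = k*(-⅒) = -k/10)
(Y + Z(6, -15/(-14)))*T(14) = (-193 - (-3)/(2*(-14)))*14² = (-193 - (-3)*(-1)/(2*14))*196 = (-193 - ⅒*15/14)*196 = (-193 - 3/28)*196 = -5407/28*196 = -37849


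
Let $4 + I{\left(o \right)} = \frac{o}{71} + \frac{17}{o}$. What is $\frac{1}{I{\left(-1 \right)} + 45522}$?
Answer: $\frac{71}{3230570} \approx 2.1978 \cdot 10^{-5}$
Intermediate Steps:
$I{\left(o \right)} = -4 + \frac{17}{o} + \frac{o}{71}$ ($I{\left(o \right)} = -4 + \left(\frac{o}{71} + \frac{17}{o}\right) = -4 + \left(\frac{17}{o} + \frac{o}{71}\right) = -4 + \frac{17}{o} + \frac{o}{71}$)
$\frac{1}{I{\left(-1 \right)} + 45522} = \frac{1}{\left(-4 + \frac{17}{-1} + \frac{1}{71} \left(-1\right)\right) + 45522} = \frac{1}{\left(-4 + 17 \left(-1\right) - \frac{1}{71}\right) + 45522} = \frac{1}{\left(-4 - 17 - \frac{1}{71}\right) + 45522} = \frac{1}{- \frac{1492}{71} + 45522} = \frac{1}{\frac{3230570}{71}} = \frac{71}{3230570}$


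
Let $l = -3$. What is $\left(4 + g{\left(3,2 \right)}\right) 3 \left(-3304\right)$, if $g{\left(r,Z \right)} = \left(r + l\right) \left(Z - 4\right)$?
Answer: $-39648$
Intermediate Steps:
$g{\left(r,Z \right)} = \left(-4 + Z\right) \left(-3 + r\right)$ ($g{\left(r,Z \right)} = \left(r - 3\right) \left(Z - 4\right) = \left(-3 + r\right) \left(-4 + Z\right) = \left(-4 + Z\right) \left(-3 + r\right)$)
$\left(4 + g{\left(3,2 \right)}\right) 3 \left(-3304\right) = \left(4 + \left(12 - 12 - 6 + 2 \cdot 3\right)\right) 3 \left(-3304\right) = \left(4 + \left(12 - 12 - 6 + 6\right)\right) 3 \left(-3304\right) = \left(4 + 0\right) 3 \left(-3304\right) = 4 \cdot 3 \left(-3304\right) = 12 \left(-3304\right) = -39648$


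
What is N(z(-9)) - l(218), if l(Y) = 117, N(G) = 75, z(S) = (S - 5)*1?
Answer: -42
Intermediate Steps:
z(S) = -5 + S (z(S) = (-5 + S)*1 = -5 + S)
N(z(-9)) - l(218) = 75 - 1*117 = 75 - 117 = -42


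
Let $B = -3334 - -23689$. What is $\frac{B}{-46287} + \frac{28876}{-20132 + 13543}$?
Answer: $- \frac{490234169}{101661681} \approx -4.8222$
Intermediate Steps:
$B = 20355$ ($B = -3334 + 23689 = 20355$)
$\frac{B}{-46287} + \frac{28876}{-20132 + 13543} = \frac{20355}{-46287} + \frac{28876}{-20132 + 13543} = 20355 \left(- \frac{1}{46287}\right) + \frac{28876}{-6589} = - \frac{6785}{15429} + 28876 \left(- \frac{1}{6589}\right) = - \frac{6785}{15429} - \frac{28876}{6589} = - \frac{490234169}{101661681}$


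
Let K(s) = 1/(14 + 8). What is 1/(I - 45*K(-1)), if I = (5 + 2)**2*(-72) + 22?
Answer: -22/77177 ≈ -0.00028506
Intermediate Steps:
K(s) = 1/22
I = -3506 (I = 7**2*(-72) + 22 = 49*(-72) + 22 = -3528 + 22 = -3506)
1/(I - 45*K(-1)) = 1/(-3506 - 45*1/22) = 1/(-3506 - 45/22) = 1/(-77177/22) = -22/77177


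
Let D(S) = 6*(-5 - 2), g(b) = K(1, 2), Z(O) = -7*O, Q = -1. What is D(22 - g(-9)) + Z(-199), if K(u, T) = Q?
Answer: 1351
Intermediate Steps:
K(u, T) = -1
g(b) = -1
D(S) = -42 (D(S) = 6*(-7) = -42)
D(22 - g(-9)) + Z(-199) = -42 - 7*(-199) = -42 + 1393 = 1351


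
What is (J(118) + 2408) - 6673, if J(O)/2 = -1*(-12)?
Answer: -4241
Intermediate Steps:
J(O) = 24 (J(O) = 2*(-1*(-12)) = 2*12 = 24)
(J(118) + 2408) - 6673 = (24 + 2408) - 6673 = 2432 - 6673 = -4241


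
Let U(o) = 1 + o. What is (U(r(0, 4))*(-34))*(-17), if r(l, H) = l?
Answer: 578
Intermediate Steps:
(U(r(0, 4))*(-34))*(-17) = ((1 + 0)*(-34))*(-17) = (1*(-34))*(-17) = -34*(-17) = 578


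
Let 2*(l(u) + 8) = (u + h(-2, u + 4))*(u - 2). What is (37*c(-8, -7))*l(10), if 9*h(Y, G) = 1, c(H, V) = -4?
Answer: -43216/9 ≈ -4801.8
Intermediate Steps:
h(Y, G) = ⅑ (h(Y, G) = (⅑)*1 = ⅑)
l(u) = -8 + (-2 + u)*(⅑ + u)/2 (l(u) = -8 + ((u + ⅑)*(u - 2))/2 = -8 + ((⅑ + u)*(-2 + u))/2 = -8 + ((-2 + u)*(⅑ + u))/2 = -8 + (-2 + u)*(⅑ + u)/2)
(37*c(-8, -7))*l(10) = (37*(-4))*(-73/9 + (½)*10² - 17/18*10) = -148*(-73/9 + (½)*100 - 85/9) = -148*(-73/9 + 50 - 85/9) = -148*292/9 = -43216/9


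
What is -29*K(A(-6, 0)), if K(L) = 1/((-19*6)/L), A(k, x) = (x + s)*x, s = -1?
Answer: 0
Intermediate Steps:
A(k, x) = x*(-1 + x) (A(k, x) = (x - 1)*x = (-1 + x)*x = x*(-1 + x))
K(L) = -L/114 (K(L) = 1/(-114/L) = -L/114)
-29*K(A(-6, 0)) = -(-29)*0*(-1 + 0)/114 = -(-29)*0*(-1)/114 = -(-29)*0/114 = -29*0 = 0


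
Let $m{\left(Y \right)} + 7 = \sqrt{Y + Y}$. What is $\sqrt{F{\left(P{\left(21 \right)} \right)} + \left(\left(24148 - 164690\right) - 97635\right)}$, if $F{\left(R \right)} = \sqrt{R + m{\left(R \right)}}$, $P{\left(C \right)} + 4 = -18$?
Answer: $\sqrt{-238177 + \sqrt{-29 + 2 i \sqrt{11}}} \approx 0.006 + 488.03 i$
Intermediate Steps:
$m{\left(Y \right)} = -7 + \sqrt{2} \sqrt{Y}$ ($m{\left(Y \right)} = -7 + \sqrt{Y + Y} = -7 + \sqrt{2 Y} = -7 + \sqrt{2} \sqrt{Y}$)
$P{\left(C \right)} = -22$ ($P{\left(C \right)} = -4 - 18 = -22$)
$F{\left(R \right)} = \sqrt{-7 + R + \sqrt{2} \sqrt{R}}$ ($F{\left(R \right)} = \sqrt{R + \left(-7 + \sqrt{2} \sqrt{R}\right)} = \sqrt{-7 + R + \sqrt{2} \sqrt{R}}$)
$\sqrt{F{\left(P{\left(21 \right)} \right)} + \left(\left(24148 - 164690\right) - 97635\right)} = \sqrt{\sqrt{-7 - 22 + \sqrt{2} \sqrt{-22}} + \left(\left(24148 - 164690\right) - 97635\right)} = \sqrt{\sqrt{-7 - 22 + \sqrt{2} i \sqrt{22}} - 238177} = \sqrt{\sqrt{-7 - 22 + 2 i \sqrt{11}} - 238177} = \sqrt{\sqrt{-29 + 2 i \sqrt{11}} - 238177} = \sqrt{-238177 + \sqrt{-29 + 2 i \sqrt{11}}}$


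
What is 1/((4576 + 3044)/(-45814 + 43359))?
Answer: -491/1524 ≈ -0.32218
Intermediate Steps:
1/((4576 + 3044)/(-45814 + 43359)) = 1/(7620/(-2455)) = 1/(7620*(-1/2455)) = 1/(-1524/491) = -491/1524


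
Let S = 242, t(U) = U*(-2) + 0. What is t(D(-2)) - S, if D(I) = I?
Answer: -238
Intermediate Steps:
t(U) = -2*U (t(U) = -2*U + 0 = -2*U)
t(D(-2)) - S = -2*(-2) - 1*242 = 4 - 242 = -238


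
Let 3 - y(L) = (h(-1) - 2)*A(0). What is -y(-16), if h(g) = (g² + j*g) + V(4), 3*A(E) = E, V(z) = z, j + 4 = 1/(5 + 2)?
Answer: -3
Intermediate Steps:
j = -27/7 (j = -4 + 1/(5 + 2) = -4 + 1/7 = -4 + ⅐ = -27/7 ≈ -3.8571)
A(E) = E/3
h(g) = 4 + g² - 27*g/7 (h(g) = (g² - 27*g/7) + 4 = 4 + g² - 27*g/7)
y(L) = 3 (y(L) = 3 - ((4 + (-1)² - 27/7*(-1)) - 2)*(⅓)*0 = 3 - ((4 + 1 + 27/7) - 2)*0 = 3 - (62/7 - 2)*0 = 3 - 48*0/7 = 3 - 1*0 = 3 + 0 = 3)
-y(-16) = -1*3 = -3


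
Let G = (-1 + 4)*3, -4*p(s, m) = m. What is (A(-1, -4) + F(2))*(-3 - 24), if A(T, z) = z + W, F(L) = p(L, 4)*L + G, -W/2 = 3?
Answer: 81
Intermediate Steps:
W = -6 (W = -2*3 = -6)
p(s, m) = -m/4
G = 9 (G = 3*3 = 9)
F(L) = 9 - L (F(L) = (-1/4*4)*L + 9 = -L + 9 = 9 - L)
A(T, z) = -6 + z (A(T, z) = z - 6 = -6 + z)
(A(-1, -4) + F(2))*(-3 - 24) = ((-6 - 4) + (9 - 1*2))*(-3 - 24) = (-10 + (9 - 2))*(-27) = (-10 + 7)*(-27) = -3*(-27) = 81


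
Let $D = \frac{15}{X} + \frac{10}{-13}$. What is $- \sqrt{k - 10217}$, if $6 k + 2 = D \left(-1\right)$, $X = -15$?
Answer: $- \frac{i \sqrt{6906718}}{26} \approx - 101.08 i$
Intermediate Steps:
$D = - \frac{23}{13}$ ($D = \frac{15}{-15} + \frac{10}{-13} = 15 \left(- \frac{1}{15}\right) + 10 \left(- \frac{1}{13}\right) = -1 - \frac{10}{13} = - \frac{23}{13} \approx -1.7692$)
$k = - \frac{1}{26}$ ($k = - \frac{1}{3} + \frac{\left(- \frac{23}{13}\right) \left(-1\right)}{6} = - \frac{1}{3} + \frac{1}{6} \cdot \frac{23}{13} = - \frac{1}{3} + \frac{23}{78} = - \frac{1}{26} \approx -0.038462$)
$- \sqrt{k - 10217} = - \sqrt{- \frac{1}{26} - 10217} = - \sqrt{- \frac{265643}{26}} = - \frac{i \sqrt{6906718}}{26}$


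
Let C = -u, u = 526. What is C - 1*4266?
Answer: -4792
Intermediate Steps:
C = -526 (C = -1*526 = -526)
C - 1*4266 = -526 - 1*4266 = -526 - 4266 = -4792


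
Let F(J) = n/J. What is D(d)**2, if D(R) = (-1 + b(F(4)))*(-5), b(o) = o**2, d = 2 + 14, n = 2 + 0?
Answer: 225/16 ≈ 14.063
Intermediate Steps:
n = 2
F(J) = 2/J
d = 16
D(R) = 15/4 (D(R) = (-1 + (2/4)**2)*(-5) = (-1 + (2*(1/4))**2)*(-5) = (-1 + (1/2)**2)*(-5) = (-1 + 1/4)*(-5) = -3/4*(-5) = 15/4)
D(d)**2 = (15/4)**2 = 225/16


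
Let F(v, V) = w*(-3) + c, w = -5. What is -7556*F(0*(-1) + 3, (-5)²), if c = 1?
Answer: -120896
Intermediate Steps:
F(v, V) = 16 (F(v, V) = -5*(-3) + 1 = 15 + 1 = 16)
-7556*F(0*(-1) + 3, (-5)²) = -7556*16 = -120896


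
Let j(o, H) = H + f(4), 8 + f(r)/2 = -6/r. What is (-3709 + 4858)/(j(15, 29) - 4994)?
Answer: -1149/4984 ≈ -0.23054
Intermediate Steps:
f(r) = -16 - 12/r (f(r) = -16 + 2*(-6/r) = -16 - 12/r)
j(o, H) = -19 + H (j(o, H) = H + (-16 - 12/4) = H + (-16 - 12*¼) = H + (-16 - 3) = H - 19 = -19 + H)
(-3709 + 4858)/(j(15, 29) - 4994) = (-3709 + 4858)/((-19 + 29) - 4994) = 1149/(10 - 4994) = 1149/(-4984) = 1149*(-1/4984) = -1149/4984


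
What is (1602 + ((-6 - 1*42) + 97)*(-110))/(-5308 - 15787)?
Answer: 3788/21095 ≈ 0.17957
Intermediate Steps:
(1602 + ((-6 - 1*42) + 97)*(-110))/(-5308 - 15787) = (1602 + ((-6 - 42) + 97)*(-110))/(-21095) = (1602 + (-48 + 97)*(-110))*(-1/21095) = (1602 + 49*(-110))*(-1/21095) = (1602 - 5390)*(-1/21095) = -3788*(-1/21095) = 3788/21095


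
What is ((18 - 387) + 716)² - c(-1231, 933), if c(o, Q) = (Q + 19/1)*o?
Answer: 1292321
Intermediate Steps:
c(o, Q) = o*(19 + Q) (c(o, Q) = (Q + 19*1)*o = (Q + 19)*o = (19 + Q)*o = o*(19 + Q))
((18 - 387) + 716)² - c(-1231, 933) = ((18 - 387) + 716)² - (-1231)*(19 + 933) = (-369 + 716)² - (-1231)*952 = 347² - 1*(-1171912) = 120409 + 1171912 = 1292321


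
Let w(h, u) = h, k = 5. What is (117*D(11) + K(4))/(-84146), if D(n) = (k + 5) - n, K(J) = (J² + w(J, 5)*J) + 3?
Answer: 41/42073 ≈ 0.00097450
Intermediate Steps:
K(J) = 3 + 2*J² (K(J) = (J² + J*J) + 3 = (J² + J²) + 3 = 2*J² + 3 = 3 + 2*J²)
D(n) = 10 - n (D(n) = (5 + 5) - n = 10 - n)
(117*D(11) + K(4))/(-84146) = (117*(10 - 1*11) + (3 + 2*4²))/(-84146) = (117*(10 - 11) + (3 + 2*16))*(-1/84146) = (117*(-1) + (3 + 32))*(-1/84146) = (-117 + 35)*(-1/84146) = -82*(-1/84146) = 41/42073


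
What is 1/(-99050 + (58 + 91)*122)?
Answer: -1/80872 ≈ -1.2365e-5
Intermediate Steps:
1/(-99050 + (58 + 91)*122) = 1/(-99050 + 149*122) = 1/(-99050 + 18178) = 1/(-80872) = -1/80872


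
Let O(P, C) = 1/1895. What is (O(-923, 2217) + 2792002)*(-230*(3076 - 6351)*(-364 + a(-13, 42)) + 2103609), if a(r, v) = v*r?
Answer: -3615518691253040781/1895 ≈ -1.9079e+15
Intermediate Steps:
a(r, v) = r*v
O(P, C) = 1/1895
(O(-923, 2217) + 2792002)*(-230*(3076 - 6351)*(-364 + a(-13, 42)) + 2103609) = (1/1895 + 2792002)*(-230*(3076 - 6351)*(-364 - 13*42) + 2103609) = 5290843791*(-(-753250)*(-364 - 546) + 2103609)/1895 = 5290843791*(-(-753250)*(-910) + 2103609)/1895 = 5290843791*(-230*2980250 + 2103609)/1895 = 5290843791*(-685457500 + 2103609)/1895 = (5290843791/1895)*(-683353891) = -3615518691253040781/1895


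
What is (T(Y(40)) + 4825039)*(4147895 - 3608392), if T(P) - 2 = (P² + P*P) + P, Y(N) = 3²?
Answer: 2603216349636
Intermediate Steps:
Y(N) = 9
T(P) = 2 + P + 2*P² (T(P) = 2 + ((P² + P*P) + P) = 2 + ((P² + P²) + P) = 2 + (2*P² + P) = 2 + (P + 2*P²) = 2 + P + 2*P²)
(T(Y(40)) + 4825039)*(4147895 - 3608392) = ((2 + 9 + 2*9²) + 4825039)*(4147895 - 3608392) = ((2 + 9 + 2*81) + 4825039)*539503 = ((2 + 9 + 162) + 4825039)*539503 = (173 + 4825039)*539503 = 4825212*539503 = 2603216349636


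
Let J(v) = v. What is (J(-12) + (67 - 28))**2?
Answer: 729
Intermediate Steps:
(J(-12) + (67 - 28))**2 = (-12 + (67 - 28))**2 = (-12 + 39)**2 = 27**2 = 729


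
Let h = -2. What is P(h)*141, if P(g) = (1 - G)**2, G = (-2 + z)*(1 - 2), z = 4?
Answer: 1269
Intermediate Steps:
G = -2 (G = (-2 + 4)*(1 - 2) = 2*(-1) = -2)
P(g) = 9 (P(g) = (1 - 1*(-2))**2 = (1 + 2)**2 = 3**2 = 9)
P(h)*141 = 9*141 = 1269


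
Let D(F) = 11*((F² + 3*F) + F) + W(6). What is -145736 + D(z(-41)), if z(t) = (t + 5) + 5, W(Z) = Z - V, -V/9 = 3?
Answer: -136496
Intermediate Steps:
V = -27 (V = -9*3 = -27)
W(Z) = 27 + Z (W(Z) = Z - 1*(-27) = Z + 27 = 27 + Z)
z(t) = 10 + t (z(t) = (5 + t) + 5 = 10 + t)
D(F) = 33 + 11*F² + 44*F (D(F) = 11*((F² + 3*F) + F) + (27 + 6) = 11*(F² + 4*F) + 33 = (11*F² + 44*F) + 33 = 33 + 11*F² + 44*F)
-145736 + D(z(-41)) = -145736 + (33 + 11*(10 - 41)² + 44*(10 - 41)) = -145736 + (33 + 11*(-31)² + 44*(-31)) = -145736 + (33 + 11*961 - 1364) = -145736 + (33 + 10571 - 1364) = -145736 + 9240 = -136496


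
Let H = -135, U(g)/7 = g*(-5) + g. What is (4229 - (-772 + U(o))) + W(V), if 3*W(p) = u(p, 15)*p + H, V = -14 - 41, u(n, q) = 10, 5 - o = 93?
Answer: 6926/3 ≈ 2308.7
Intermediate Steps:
o = -88 (o = 5 - 1*93 = 5 - 93 = -88)
V = -55
U(g) = -28*g (U(g) = 7*(g*(-5) + g) = 7*(-5*g + g) = 7*(-4*g) = -28*g)
W(p) = -45 + 10*p/3 (W(p) = (10*p - 135)/3 = (-135 + 10*p)/3 = -45 + 10*p/3)
(4229 - (-772 + U(o))) + W(V) = (4229 - (-772 - 28*(-88))) + (-45 + (10/3)*(-55)) = (4229 - (-772 + 2464)) + (-45 - 550/3) = (4229 - 1*1692) - 685/3 = (4229 - 1692) - 685/3 = 2537 - 685/3 = 6926/3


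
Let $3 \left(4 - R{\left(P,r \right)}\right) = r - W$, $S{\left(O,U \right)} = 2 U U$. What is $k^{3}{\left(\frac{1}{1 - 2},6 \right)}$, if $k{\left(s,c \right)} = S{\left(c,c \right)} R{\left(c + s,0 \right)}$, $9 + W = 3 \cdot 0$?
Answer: $373248$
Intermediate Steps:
$S{\left(O,U \right)} = 2 U^{2}$
$W = -9$ ($W = -9 + 3 \cdot 0 = -9 + 0 = -9$)
$R{\left(P,r \right)} = 1 - \frac{r}{3}$ ($R{\left(P,r \right)} = 4 - \frac{r - -9}{3} = 4 - \frac{r + 9}{3} = 4 - \frac{9 + r}{3} = 4 - \left(3 + \frac{r}{3}\right) = 1 - \frac{r}{3}$)
$k{\left(s,c \right)} = 2 c^{2}$ ($k{\left(s,c \right)} = 2 c^{2} \left(1 - 0\right) = 2 c^{2} \left(1 + 0\right) = 2 c^{2} \cdot 1 = 2 c^{2}$)
$k^{3}{\left(\frac{1}{1 - 2},6 \right)} = \left(2 \cdot 6^{2}\right)^{3} = \left(2 \cdot 36\right)^{3} = 72^{3} = 373248$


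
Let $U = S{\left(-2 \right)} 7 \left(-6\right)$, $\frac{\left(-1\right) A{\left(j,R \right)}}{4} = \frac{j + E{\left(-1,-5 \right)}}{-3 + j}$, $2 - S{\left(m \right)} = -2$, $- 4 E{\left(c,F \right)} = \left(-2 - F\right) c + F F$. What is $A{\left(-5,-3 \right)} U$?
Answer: $882$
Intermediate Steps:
$E{\left(c,F \right)} = - \frac{F^{2}}{4} - \frac{c \left(-2 - F\right)}{4}$ ($E{\left(c,F \right)} = - \frac{\left(-2 - F\right) c + F F}{4} = - \frac{c \left(-2 - F\right) + F^{2}}{4} = - \frac{F^{2} + c \left(-2 - F\right)}{4} = - \frac{F^{2}}{4} - \frac{c \left(-2 - F\right)}{4}$)
$S{\left(m \right)} = 4$ ($S{\left(m \right)} = 2 - -2 = 2 + 2 = 4$)
$A{\left(j,R \right)} = - \frac{4 \left(- \frac{11}{2} + j\right)}{-3 + j}$ ($A{\left(j,R \right)} = - 4 \frac{j + \left(\frac{1}{2} \left(-1\right) - \frac{\left(-5\right)^{2}}{4} + \frac{1}{4} \left(-5\right) \left(-1\right)\right)}{-3 + j} = - 4 \frac{j - \frac{11}{2}}{-3 + j} = - 4 \frac{- \frac{11}{2} + j}{-3 + j} = - \frac{4 \left(- \frac{11}{2} + j\right)}{-3 + j}$)
$U = -168$ ($U = 4 \cdot 7 \left(-6\right) = 28 \left(-6\right) = -168$)
$A{\left(-5,-3 \right)} U = \frac{2 \left(11 - -10\right)}{-3 - 5} \left(-168\right) = \frac{2 \left(11 + 10\right)}{-8} \left(-168\right) = 2 \left(- \frac{1}{8}\right) 21 \left(-168\right) = \left(- \frac{21}{4}\right) \left(-168\right) = 882$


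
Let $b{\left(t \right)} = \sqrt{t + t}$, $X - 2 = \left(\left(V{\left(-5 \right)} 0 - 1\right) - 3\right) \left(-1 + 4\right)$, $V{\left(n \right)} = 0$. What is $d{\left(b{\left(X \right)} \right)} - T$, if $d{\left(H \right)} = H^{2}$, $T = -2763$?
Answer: $2743$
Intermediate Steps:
$X = -10$ ($X = 2 + \left(\left(0 \cdot 0 - 1\right) - 3\right) \left(-1 + 4\right) = 2 + \left(\left(0 - 1\right) - 3\right) 3 = 2 + \left(-1 - 3\right) 3 = 2 - 12 = -10$)
$b{\left(t \right)} = \sqrt{2} \sqrt{t}$ ($b{\left(t \right)} = \sqrt{2 t} = \sqrt{2} \sqrt{t}$)
$d{\left(b{\left(X \right)} \right)} - T = \left(\sqrt{2} \sqrt{-10}\right)^{2} - -2763 = \left(\sqrt{2} i \sqrt{10}\right)^{2} + 2763 = \left(2 i \sqrt{5}\right)^{2} + 2763 = -20 + 2763 = 2743$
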